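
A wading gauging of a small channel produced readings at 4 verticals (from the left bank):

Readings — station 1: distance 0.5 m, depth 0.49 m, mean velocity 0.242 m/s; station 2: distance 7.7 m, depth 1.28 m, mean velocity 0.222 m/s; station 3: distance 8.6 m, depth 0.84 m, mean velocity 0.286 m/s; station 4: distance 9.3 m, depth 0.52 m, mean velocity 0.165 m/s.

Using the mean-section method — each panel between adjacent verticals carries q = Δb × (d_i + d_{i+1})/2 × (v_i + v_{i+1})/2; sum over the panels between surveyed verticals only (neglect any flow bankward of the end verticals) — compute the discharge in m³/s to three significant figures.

1.83 m³/s

Panel 1-2: Δb = 7.2 m, d̄ = (0.49+1.28)/2 = 0.885, v̄ = (0.242+0.222)/2 = 0.232 → q = 7.2×0.885×0.232 = 1.478 m³/s
Panel 2-3: Δb = 0.9 m, d̄ = (1.28+0.84)/2 = 1.06, v̄ = (0.222+0.286)/2 = 0.254 → q = 0.9×1.06×0.254 = 0.2423 m³/s
Panel 3-4: Δb = 0.7 m, d̄ = (0.84+0.52)/2 = 0.68, v̄ = (0.286+0.165)/2 = 0.2255 → q = 0.7×0.68×0.2255 = 0.1073 m³/s
Q = Σ q = 1.828 m³/s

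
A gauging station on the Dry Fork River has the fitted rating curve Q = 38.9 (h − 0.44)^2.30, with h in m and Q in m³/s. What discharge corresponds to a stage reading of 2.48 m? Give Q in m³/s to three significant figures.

Q = 38.9 × (2.48 − 0.44)^2.30 = 38.9 × 2.04^2.30 = 200.5 m³/s

200 m³/s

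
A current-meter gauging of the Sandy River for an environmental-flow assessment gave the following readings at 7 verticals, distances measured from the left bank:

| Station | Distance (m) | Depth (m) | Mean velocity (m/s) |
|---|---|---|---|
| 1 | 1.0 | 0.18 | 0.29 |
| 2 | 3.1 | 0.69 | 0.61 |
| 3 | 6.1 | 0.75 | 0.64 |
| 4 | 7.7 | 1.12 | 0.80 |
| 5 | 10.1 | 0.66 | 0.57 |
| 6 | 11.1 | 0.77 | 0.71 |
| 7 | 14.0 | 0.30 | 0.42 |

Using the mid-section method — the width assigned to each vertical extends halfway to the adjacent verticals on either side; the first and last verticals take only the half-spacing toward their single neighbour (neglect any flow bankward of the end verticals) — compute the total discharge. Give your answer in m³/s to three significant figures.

5.91 m³/s

w_1 = (3.1 − 1.0)/2 = 1.05 m; q_1 = 0.29 × 0.18 × 1.05 = 0.05481 m³/s
w_2 = (6.1 − 1.0)/2 = 2.55 m; q_2 = 0.61 × 0.69 × 2.55 = 1.073 m³/s
w_3 = (7.7 − 3.1)/2 = 2.3 m; q_3 = 0.64 × 0.75 × 2.3 = 1.104 m³/s
w_4 = (10.1 − 6.1)/2 = 2 m; q_4 = 0.80 × 1.12 × 2 = 1.792 m³/s
w_5 = (11.1 − 7.7)/2 = 1.7 m; q_5 = 0.57 × 0.66 × 1.7 = 0.6395 m³/s
w_6 = (14.0 − 10.1)/2 = 1.95 m; q_6 = 0.71 × 0.77 × 1.95 = 1.066 m³/s
w_7 = (14.0 − 11.1)/2 = 1.45 m; q_7 = 0.42 × 0.30 × 1.45 = 0.1827 m³/s
Q = Σ qᵢ = 5.912 m³/s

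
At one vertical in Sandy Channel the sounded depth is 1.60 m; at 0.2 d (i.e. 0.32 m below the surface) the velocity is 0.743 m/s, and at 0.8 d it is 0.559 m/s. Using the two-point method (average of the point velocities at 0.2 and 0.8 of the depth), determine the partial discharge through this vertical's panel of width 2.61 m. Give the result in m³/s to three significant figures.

v̄ = (0.743 + 0.559) / 2 = 0.6510 m/s
q = v̄ × d × w = 0.6510 × 1.60 × 2.61 = 2.719 m³/s

2.72 m³/s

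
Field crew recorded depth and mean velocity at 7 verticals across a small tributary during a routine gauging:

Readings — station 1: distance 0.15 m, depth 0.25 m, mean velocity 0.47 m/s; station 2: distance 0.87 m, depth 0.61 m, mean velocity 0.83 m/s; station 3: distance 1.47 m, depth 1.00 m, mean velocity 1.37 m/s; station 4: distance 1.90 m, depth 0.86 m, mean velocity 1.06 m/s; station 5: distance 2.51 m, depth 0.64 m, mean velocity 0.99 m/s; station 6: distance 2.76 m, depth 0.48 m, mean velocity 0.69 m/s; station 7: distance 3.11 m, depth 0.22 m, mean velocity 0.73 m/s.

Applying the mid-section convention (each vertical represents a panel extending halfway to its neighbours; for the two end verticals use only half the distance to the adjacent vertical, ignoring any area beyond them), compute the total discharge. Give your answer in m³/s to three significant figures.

w_1 = (0.87 − 0.15)/2 = 0.36 m; q_1 = 0.47 × 0.25 × 0.36 = 0.04230 m³/s
w_2 = (1.47 − 0.15)/2 = 0.66 m; q_2 = 0.83 × 0.61 × 0.66 = 0.3342 m³/s
w_3 = (1.90 − 0.87)/2 = 0.515 m; q_3 = 1.37 × 1.00 × 0.515 = 0.7056 m³/s
w_4 = (2.51 − 1.47)/2 = 0.52 m; q_4 = 1.06 × 0.86 × 0.52 = 0.4740 m³/s
w_5 = (2.76 − 1.90)/2 = 0.43 m; q_5 = 0.99 × 0.64 × 0.43 = 0.2724 m³/s
w_6 = (3.11 − 2.51)/2 = 0.3 m; q_6 = 0.69 × 0.48 × 0.3 = 0.09936 m³/s
w_7 = (3.11 − 2.76)/2 = 0.175 m; q_7 = 0.73 × 0.22 × 0.175 = 0.02811 m³/s
Q = Σ qᵢ = 1.956 m³/s

1.96 m³/s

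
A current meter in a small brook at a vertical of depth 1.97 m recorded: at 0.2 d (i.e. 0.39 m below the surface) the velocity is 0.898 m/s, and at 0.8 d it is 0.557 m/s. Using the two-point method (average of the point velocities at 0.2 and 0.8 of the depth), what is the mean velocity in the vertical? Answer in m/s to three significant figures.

0.728 m/s

v̄ = (0.898 + 0.557) / 2 = 0.7275 m/s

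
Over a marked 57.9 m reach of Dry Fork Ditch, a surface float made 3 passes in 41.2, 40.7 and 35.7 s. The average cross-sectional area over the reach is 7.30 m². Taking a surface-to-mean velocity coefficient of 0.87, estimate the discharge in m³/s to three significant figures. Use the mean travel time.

t̄ = (41.2 + 40.7 + 35.7) / 3 = 39.2 s
v_surface = L / t̄ = 57.9 / 39.2 = 1.477 m/s
v_mean = 0.87 × 1.477 = 1.285 m/s
Q = A × v_mean = 7.30 × 1.285 = 9.381 m³/s

9.38 m³/s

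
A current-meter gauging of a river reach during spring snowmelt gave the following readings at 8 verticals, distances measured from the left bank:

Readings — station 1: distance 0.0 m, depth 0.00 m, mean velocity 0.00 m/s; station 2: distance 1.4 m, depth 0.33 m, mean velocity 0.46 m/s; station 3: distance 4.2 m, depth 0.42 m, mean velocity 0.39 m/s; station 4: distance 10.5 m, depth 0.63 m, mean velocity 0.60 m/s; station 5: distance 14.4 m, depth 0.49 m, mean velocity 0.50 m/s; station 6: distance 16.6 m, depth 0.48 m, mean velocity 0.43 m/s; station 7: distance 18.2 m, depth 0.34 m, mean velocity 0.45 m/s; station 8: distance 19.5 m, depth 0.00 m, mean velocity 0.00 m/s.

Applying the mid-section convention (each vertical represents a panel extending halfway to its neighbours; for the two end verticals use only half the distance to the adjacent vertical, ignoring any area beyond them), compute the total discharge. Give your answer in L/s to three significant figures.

4350 L/s

w_2 = (4.2 − 0.0)/2 = 2.1 m; q_2 = 0.46 × 0.33 × 2.1 = 0.3188 m³/s
w_3 = (10.5 − 1.4)/2 = 4.55 m; q_3 = 0.39 × 0.42 × 4.55 = 0.7453 m³/s
w_4 = (14.4 − 4.2)/2 = 5.1 m; q_4 = 0.60 × 0.63 × 5.1 = 1.928 m³/s
w_5 = (16.6 − 10.5)/2 = 3.05 m; q_5 = 0.50 × 0.49 × 3.05 = 0.7473 m³/s
w_6 = (18.2 − 14.4)/2 = 1.9 m; q_6 = 0.43 × 0.48 × 1.9 = 0.3922 m³/s
w_7 = (19.5 − 16.6)/2 = 1.45 m; q_7 = 0.45 × 0.34 × 1.45 = 0.2219 m³/s
Stations 1, 8 contribute zero (depth or velocity is 0).
Q = Σ qᵢ = 4.353 m³/s
= 4.353 × 1000 = 4353 L/s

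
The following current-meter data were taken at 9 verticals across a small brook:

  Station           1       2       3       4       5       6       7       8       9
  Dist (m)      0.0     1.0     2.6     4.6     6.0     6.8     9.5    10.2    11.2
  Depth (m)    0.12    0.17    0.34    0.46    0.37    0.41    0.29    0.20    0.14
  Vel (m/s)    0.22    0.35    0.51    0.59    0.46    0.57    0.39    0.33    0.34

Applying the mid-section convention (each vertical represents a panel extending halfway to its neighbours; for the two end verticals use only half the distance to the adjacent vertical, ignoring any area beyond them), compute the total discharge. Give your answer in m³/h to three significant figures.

6240 m³/h

w_1 = (1.0 − 0.0)/2 = 0.5 m; q_1 = 0.22 × 0.12 × 0.5 = 0.01320 m³/s
w_2 = (2.6 − 0.0)/2 = 1.3 m; q_2 = 0.35 × 0.17 × 1.3 = 0.07735 m³/s
w_3 = (4.6 − 1.0)/2 = 1.8 m; q_3 = 0.51 × 0.34 × 1.8 = 0.3121 m³/s
w_4 = (6.0 − 2.6)/2 = 1.7 m; q_4 = 0.59 × 0.46 × 1.7 = 0.4614 m³/s
w_5 = (6.8 − 4.6)/2 = 1.1 m; q_5 = 0.46 × 0.37 × 1.1 = 0.1872 m³/s
w_6 = (9.5 − 6.0)/2 = 1.75 m; q_6 = 0.57 × 0.41 × 1.75 = 0.4090 m³/s
w_7 = (10.2 − 6.8)/2 = 1.7 m; q_7 = 0.39 × 0.29 × 1.7 = 0.1923 m³/s
w_8 = (11.2 − 9.5)/2 = 0.85 m; q_8 = 0.33 × 0.20 × 0.85 = 0.05610 m³/s
w_9 = (11.2 − 10.2)/2 = 0.5 m; q_9 = 0.34 × 0.14 × 0.5 = 0.02380 m³/s
Q = Σ qᵢ = 1.732 m³/s
= 1.732 × 3600 = 6237 m³/h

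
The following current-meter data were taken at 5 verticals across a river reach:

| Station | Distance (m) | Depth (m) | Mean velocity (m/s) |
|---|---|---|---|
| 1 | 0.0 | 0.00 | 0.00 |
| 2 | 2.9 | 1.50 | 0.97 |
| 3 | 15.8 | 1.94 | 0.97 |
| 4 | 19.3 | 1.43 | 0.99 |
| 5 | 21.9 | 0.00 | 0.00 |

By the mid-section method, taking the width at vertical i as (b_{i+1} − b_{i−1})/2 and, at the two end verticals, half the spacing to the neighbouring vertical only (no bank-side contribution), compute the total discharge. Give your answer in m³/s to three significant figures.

31.2 m³/s

w_2 = (15.8 − 0.0)/2 = 7.9 m; q_2 = 0.97 × 1.50 × 7.9 = 11.49 m³/s
w_3 = (19.3 − 2.9)/2 = 8.2 m; q_3 = 0.97 × 1.94 × 8.2 = 15.43 m³/s
w_4 = (21.9 − 15.8)/2 = 3.05 m; q_4 = 0.99 × 1.43 × 3.05 = 4.318 m³/s
Stations 1, 5 contribute zero (depth or velocity is 0).
Q = Σ qᵢ = 31.24 m³/s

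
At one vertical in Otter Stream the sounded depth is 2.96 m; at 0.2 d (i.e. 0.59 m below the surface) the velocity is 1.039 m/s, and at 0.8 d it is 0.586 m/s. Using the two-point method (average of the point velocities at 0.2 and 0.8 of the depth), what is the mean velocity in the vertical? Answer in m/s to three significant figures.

v̄ = (1.039 + 0.586) / 2 = 0.8125 m/s

0.813 m/s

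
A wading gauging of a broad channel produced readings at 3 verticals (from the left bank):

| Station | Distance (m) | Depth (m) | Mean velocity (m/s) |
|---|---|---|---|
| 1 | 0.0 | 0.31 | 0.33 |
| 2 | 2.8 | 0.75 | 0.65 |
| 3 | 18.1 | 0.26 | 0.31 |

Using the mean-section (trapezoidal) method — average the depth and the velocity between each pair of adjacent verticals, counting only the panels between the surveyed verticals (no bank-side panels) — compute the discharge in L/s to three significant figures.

Panel 1-2: Δb = 2.8 m, d̄ = (0.31+0.75)/2 = 0.53, v̄ = (0.33+0.65)/2 = 0.49 → q = 2.8×0.53×0.49 = 0.7272 m³/s
Panel 2-3: Δb = 15.3 m, d̄ = (0.75+0.26)/2 = 0.505, v̄ = (0.65+0.31)/2 = 0.48 → q = 15.3×0.505×0.48 = 3.709 m³/s
Q = Σ q = 4.436 m³/s
= 4.436 × 1000 = 4436 L/s

4440 L/s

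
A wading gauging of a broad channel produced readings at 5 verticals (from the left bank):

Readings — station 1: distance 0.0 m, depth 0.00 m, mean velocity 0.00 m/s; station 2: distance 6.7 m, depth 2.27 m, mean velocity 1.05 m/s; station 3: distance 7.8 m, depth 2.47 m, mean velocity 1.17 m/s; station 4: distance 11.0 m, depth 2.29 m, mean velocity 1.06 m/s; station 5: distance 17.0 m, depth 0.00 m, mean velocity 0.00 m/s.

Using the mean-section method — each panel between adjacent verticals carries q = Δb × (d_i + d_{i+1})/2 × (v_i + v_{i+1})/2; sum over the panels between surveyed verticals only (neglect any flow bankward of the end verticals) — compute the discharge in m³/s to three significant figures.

Panel 1-2: Δb = 6.7 m, d̄ = (0.00+2.27)/2 = 1.135, v̄ = (0.00+1.05)/2 = 0.525 → q = 6.7×1.135×0.525 = 3.992 m³/s
Panel 2-3: Δb = 1.1 m, d̄ = (2.27+2.47)/2 = 2.37, v̄ = (1.05+1.17)/2 = 1.11 → q = 1.1×2.37×1.11 = 2.894 m³/s
Panel 3-4: Δb = 3.2 m, d̄ = (2.47+2.29)/2 = 2.38, v̄ = (1.17+1.06)/2 = 1.115 → q = 3.2×2.38×1.115 = 8.492 m³/s
Panel 4-5: Δb = 6 m, d̄ = (2.29+0.00)/2 = 1.145, v̄ = (1.06+0.00)/2 = 0.53 → q = 6×1.145×0.53 = 3.641 m³/s
Q = Σ q = 19.02 m³/s

19.0 m³/s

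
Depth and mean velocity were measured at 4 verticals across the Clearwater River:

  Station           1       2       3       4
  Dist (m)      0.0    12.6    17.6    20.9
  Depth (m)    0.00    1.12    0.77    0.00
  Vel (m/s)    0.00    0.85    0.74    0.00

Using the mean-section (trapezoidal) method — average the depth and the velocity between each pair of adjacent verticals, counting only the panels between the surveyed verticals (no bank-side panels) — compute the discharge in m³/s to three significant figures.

Panel 1-2: Δb = 12.6 m, d̄ = (0.00+1.12)/2 = 0.56, v̄ = (0.00+0.85)/2 = 0.425 → q = 12.6×0.56×0.425 = 2.999 m³/s
Panel 2-3: Δb = 5 m, d̄ = (1.12+0.77)/2 = 0.945, v̄ = (0.85+0.74)/2 = 0.795 → q = 5×0.945×0.795 = 3.756 m³/s
Panel 3-4: Δb = 3.3 m, d̄ = (0.77+0.00)/2 = 0.385, v̄ = (0.74+0.00)/2 = 0.37 → q = 3.3×0.385×0.37 = 0.4701 m³/s
Q = Σ q = 7.225 m³/s

7.23 m³/s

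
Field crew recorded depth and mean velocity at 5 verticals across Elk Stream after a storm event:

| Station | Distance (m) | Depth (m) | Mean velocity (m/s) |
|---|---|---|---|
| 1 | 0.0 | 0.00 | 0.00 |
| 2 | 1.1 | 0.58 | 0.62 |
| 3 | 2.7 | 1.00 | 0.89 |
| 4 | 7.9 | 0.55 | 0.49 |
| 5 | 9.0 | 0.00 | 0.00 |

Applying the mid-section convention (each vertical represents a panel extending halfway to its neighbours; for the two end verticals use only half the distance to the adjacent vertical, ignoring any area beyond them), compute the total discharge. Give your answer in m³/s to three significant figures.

4.36 m³/s

w_2 = (2.7 − 0.0)/2 = 1.35 m; q_2 = 0.62 × 0.58 × 1.35 = 0.4855 m³/s
w_3 = (7.9 − 1.1)/2 = 3.4 m; q_3 = 0.89 × 1.00 × 3.4 = 3.026 m³/s
w_4 = (9.0 − 2.7)/2 = 3.15 m; q_4 = 0.49 × 0.55 × 3.15 = 0.8489 m³/s
Stations 1, 5 contribute zero (depth or velocity is 0).
Q = Σ qᵢ = 4.360 m³/s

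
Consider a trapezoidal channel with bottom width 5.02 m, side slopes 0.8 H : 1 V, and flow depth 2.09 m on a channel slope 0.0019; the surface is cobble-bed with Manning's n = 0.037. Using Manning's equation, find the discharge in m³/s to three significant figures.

20.1 m³/s

A = (b + z·y)·y = (5.02 + 0.8×2.09)×2.09 = 13.99 m²
P = b + 2y√(1+z²) = 5.02 + 2×2.09×√(1+0.8²) = 10.37 m
R = A/P = 13.99/10.37 = 1.348 m
Q = (1/n)·A·R^(2/3)·S^(1/2) = (1/0.037) × 13.99 × 1.348^(2/3) × 0.0019^(1/2) = 20.11 m³/s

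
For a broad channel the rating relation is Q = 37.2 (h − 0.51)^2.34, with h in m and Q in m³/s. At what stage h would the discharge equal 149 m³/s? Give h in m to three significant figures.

2.32 m

h − h₀ = (Q/C)^(1/b) = (149/37.2)^(1/2.34) = 1.809 m
h = 0.51 + 1.809 = 2.319 m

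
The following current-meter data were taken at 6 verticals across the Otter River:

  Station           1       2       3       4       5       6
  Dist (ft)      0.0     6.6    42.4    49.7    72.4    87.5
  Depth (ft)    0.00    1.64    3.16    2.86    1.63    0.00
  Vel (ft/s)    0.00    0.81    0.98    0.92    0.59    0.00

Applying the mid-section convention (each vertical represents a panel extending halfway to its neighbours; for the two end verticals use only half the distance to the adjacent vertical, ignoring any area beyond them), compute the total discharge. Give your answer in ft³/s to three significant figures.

w_2 = (42.4 − 0.0)/2 = 21.2 ft; q_2 = 0.81 × 1.64 × 21.2 = 28.16 ft³/s
w_3 = (49.7 − 6.6)/2 = 21.55 ft; q_3 = 0.98 × 3.16 × 21.55 = 66.74 ft³/s
w_4 = (72.4 − 42.4)/2 = 15 ft; q_4 = 0.92 × 2.86 × 15 = 39.47 ft³/s
w_5 = (87.5 − 49.7)/2 = 18.9 ft; q_5 = 0.59 × 1.63 × 18.9 = 18.18 ft³/s
Stations 1, 6 contribute zero (depth or velocity is 0).
Q = Σ qᵢ = 152.5 ft³/s

153 ft³/s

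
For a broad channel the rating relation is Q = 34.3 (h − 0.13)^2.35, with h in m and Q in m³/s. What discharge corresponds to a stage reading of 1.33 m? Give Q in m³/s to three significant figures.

Q = 34.3 × (1.33 − 0.13)^2.35 = 34.3 × 1.2^2.35 = 52.65 m³/s

52.6 m³/s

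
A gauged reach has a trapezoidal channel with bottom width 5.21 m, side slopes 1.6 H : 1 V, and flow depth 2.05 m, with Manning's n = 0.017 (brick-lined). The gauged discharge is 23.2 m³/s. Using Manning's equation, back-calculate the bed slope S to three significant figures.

A = (b + z·y)·y = (5.21 + 1.6×2.05)×2.05 = 17.40 m²
P = b + 2y√(1+z²) = 5.21 + 2×2.05×√(1+1.6²) = 12.95 m
R = A/P = 17.40/12.95 = 1.344 m
S = (Q·n / (1·A·R^(2/3)))² = (23.2×0.017 / (1×17.40×1.218))² = 0.0003461

0.000346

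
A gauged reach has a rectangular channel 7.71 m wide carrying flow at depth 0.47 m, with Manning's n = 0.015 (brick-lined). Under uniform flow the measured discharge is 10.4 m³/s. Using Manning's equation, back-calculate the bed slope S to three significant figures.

0.00591

A = b·y = 7.71 × 0.47 = 3.624 m²
P = b + 2y = 7.71 + 2×0.47 = 8.650 m
R = A/P = 3.624/8.650 = 0.4189 m
S = (Q·n / (1·A·R^(2/3)))² = (10.4×0.015 / (1×3.624×0.5599))² = 0.005912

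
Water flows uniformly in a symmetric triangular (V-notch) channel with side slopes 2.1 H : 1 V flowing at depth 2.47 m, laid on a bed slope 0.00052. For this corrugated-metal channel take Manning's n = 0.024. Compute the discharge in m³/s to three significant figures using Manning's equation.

A = z·y² = 2.1×2.47² = 12.81 m²
P = 2y√(1+z²) = 2×2.47×√(1+2.1²) = 11.49 m
R = A/P = 12.81/11.49 = 1.115 m
Q = (1/n)·A·R^(2/3)·S^(1/2) = (1/0.024) × 12.81 × 1.115^(2/3) × 0.00052^(1/2) = 13.09 m³/s

13.1 m³/s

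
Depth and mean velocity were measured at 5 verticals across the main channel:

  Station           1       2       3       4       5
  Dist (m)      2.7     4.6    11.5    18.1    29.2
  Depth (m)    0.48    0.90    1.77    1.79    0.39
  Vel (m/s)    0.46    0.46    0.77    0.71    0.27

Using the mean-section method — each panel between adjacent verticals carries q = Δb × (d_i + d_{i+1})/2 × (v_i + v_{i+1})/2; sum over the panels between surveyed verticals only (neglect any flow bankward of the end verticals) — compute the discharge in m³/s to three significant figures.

Panel 1-2: Δb = 1.9 m, d̄ = (0.48+0.90)/2 = 0.69, v̄ = (0.46+0.46)/2 = 0.46 → q = 1.9×0.69×0.46 = 0.6031 m³/s
Panel 2-3: Δb = 6.9 m, d̄ = (0.90+1.77)/2 = 1.335, v̄ = (0.46+0.77)/2 = 0.615 → q = 6.9×1.335×0.615 = 5.665 m³/s
Panel 3-4: Δb = 6.6 m, d̄ = (1.77+1.79)/2 = 1.78, v̄ = (0.77+0.71)/2 = 0.74 → q = 6.6×1.78×0.74 = 8.694 m³/s
Panel 4-5: Δb = 11.1 m, d̄ = (1.79+0.39)/2 = 1.09, v̄ = (0.71+0.27)/2 = 0.49 → q = 11.1×1.09×0.49 = 5.929 m³/s
Q = Σ q = 20.89 m³/s

20.9 m³/s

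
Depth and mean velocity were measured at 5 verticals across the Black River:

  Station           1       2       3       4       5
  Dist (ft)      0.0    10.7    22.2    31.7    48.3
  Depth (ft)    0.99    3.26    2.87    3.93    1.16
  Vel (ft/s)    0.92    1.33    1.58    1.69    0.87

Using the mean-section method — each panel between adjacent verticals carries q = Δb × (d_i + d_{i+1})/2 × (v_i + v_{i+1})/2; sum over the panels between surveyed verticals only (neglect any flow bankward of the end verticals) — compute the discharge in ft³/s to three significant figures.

Panel 1-2: Δb = 10.7 ft, d̄ = (0.99+3.26)/2 = 2.125, v̄ = (0.92+1.33)/2 = 1.125 → q = 10.7×2.125×1.125 = 25.58 ft³/s
Panel 2-3: Δb = 11.5 ft, d̄ = (3.26+2.87)/2 = 3.065, v̄ = (1.33+1.58)/2 = 1.455 → q = 11.5×3.065×1.455 = 51.29 ft³/s
Panel 3-4: Δb = 9.5 ft, d̄ = (2.87+3.93)/2 = 3.4, v̄ = (1.58+1.69)/2 = 1.635 → q = 9.5×3.4×1.635 = 52.81 ft³/s
Panel 4-5: Δb = 16.6 ft, d̄ = (3.93+1.16)/2 = 2.545, v̄ = (1.69+0.87)/2 = 1.28 → q = 16.6×2.545×1.28 = 54.08 ft³/s
Q = Σ q = 183.8 ft³/s

184 ft³/s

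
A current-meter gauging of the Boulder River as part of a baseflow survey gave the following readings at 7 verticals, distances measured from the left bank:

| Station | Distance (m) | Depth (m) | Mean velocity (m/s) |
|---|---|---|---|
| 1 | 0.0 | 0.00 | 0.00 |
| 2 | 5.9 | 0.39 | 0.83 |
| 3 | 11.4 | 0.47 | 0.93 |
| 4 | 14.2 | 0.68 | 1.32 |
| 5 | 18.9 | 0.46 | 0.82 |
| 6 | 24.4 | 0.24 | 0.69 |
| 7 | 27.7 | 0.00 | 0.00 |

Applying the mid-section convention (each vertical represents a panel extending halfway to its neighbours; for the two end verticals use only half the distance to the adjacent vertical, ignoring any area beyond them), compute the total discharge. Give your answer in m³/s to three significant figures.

9.68 m³/s

w_2 = (11.4 − 0.0)/2 = 5.7 m; q_2 = 0.83 × 0.39 × 5.7 = 1.845 m³/s
w_3 = (14.2 − 5.9)/2 = 4.15 m; q_3 = 0.93 × 0.47 × 4.15 = 1.814 m³/s
w_4 = (18.9 − 11.4)/2 = 3.75 m; q_4 = 1.32 × 0.68 × 3.75 = 3.366 m³/s
w_5 = (24.4 − 14.2)/2 = 5.1 m; q_5 = 0.82 × 0.46 × 5.1 = 1.924 m³/s
w_6 = (27.7 − 18.9)/2 = 4.4 m; q_6 = 0.69 × 0.24 × 4.4 = 0.7286 m³/s
Stations 1, 7 contribute zero (depth or velocity is 0).
Q = Σ qᵢ = 9.677 m³/s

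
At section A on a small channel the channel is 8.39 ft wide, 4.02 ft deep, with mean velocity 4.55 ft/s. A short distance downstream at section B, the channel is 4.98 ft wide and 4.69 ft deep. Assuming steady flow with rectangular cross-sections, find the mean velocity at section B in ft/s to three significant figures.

6.57 ft/s

Q = A₁V₁ = (8.39×4.02) × 4.55 = 153.5 ft³/s
A₂ = 4.98 × 4.69 = 23.36 ft²
V₂ = Q/A₂ = 153.5/23.36 = 6.570 ft/s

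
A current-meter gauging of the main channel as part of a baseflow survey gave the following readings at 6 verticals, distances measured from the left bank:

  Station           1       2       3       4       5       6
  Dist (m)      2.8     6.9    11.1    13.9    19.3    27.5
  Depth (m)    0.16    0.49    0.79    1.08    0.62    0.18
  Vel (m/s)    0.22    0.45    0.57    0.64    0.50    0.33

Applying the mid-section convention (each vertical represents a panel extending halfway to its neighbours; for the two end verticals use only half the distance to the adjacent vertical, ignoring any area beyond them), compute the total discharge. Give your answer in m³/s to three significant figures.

w_1 = (6.9 − 2.8)/2 = 2.05 m; q_1 = 0.22 × 0.16 × 2.05 = 0.07216 m³/s
w_2 = (11.1 − 2.8)/2 = 4.15 m; q_2 = 0.45 × 0.49 × 4.15 = 0.9151 m³/s
w_3 = (13.9 − 6.9)/2 = 3.5 m; q_3 = 0.57 × 0.79 × 3.5 = 1.576 m³/s
w_4 = (19.3 − 11.1)/2 = 4.1 m; q_4 = 0.64 × 1.08 × 4.1 = 2.834 m³/s
w_5 = (27.5 − 13.9)/2 = 6.8 m; q_5 = 0.50 × 0.62 × 6.8 = 2.108 m³/s
w_6 = (27.5 − 19.3)/2 = 4.1 m; q_6 = 0.33 × 0.18 × 4.1 = 0.2435 m³/s
Q = Σ qᵢ = 7.749 m³/s

7.75 m³/s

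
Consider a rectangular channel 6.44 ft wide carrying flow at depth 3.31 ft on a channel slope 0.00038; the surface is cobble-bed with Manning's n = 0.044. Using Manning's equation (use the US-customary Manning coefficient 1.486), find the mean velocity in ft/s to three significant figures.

A = b·y = 6.44 × 3.31 = 21.32 ft²
P = b + 2y = 6.44 + 2×3.31 = 13.06 ft
R = A/P = 21.32/13.06 = 1.632 ft
Q = (1.486/n)·A·R^(2/3)·S^(1/2) = (1.486/0.044) × 21.32 × 1.632^(2/3) × 0.00038^(1/2) = 19.45 ft³/s
V = Q/A = 19.45/21.32 = 0.9127 ft/s

0.913 ft/s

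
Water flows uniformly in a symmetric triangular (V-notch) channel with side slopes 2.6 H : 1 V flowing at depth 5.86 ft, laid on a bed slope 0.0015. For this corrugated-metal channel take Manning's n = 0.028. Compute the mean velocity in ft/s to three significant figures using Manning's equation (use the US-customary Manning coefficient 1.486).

4.02 ft/s

A = z·y² = 2.6×5.86² = 89.28 ft²
P = 2y√(1+z²) = 2×5.86×√(1+2.6²) = 32.65 ft
R = A/P = 89.28/32.65 = 2.735 ft
Q = (1.486/n)·A·R^(2/3)·S^(1/2) = (1.486/0.028) × 89.28 × 2.735^(2/3) × 0.0015^(1/2) = 358.9 ft³/s
V = Q/A = 358.9/89.28 = 4.020 ft/s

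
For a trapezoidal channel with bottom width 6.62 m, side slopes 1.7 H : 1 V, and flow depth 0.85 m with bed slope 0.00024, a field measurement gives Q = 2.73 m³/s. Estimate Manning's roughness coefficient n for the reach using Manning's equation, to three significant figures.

0.0303

A = (b + z·y)·y = (6.62 + 1.7×0.85)×0.85 = 6.855 m²
P = b + 2y√(1+z²) = 6.62 + 2×0.85×√(1+1.7²) = 9.973 m
R = A/P = 6.855/9.973 = 0.6874 m
n = (1/Q)·A·R^(2/3)·S^(1/2) = (1/2.73) × 6.855 × 0.7789 × 0.01549 = 0.03030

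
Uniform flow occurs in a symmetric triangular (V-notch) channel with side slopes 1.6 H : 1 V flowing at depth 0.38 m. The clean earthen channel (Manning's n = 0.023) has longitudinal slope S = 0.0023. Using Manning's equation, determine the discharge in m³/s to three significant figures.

0.143 m³/s

A = z·y² = 1.6×0.38² = 0.2310 m²
P = 2y√(1+z²) = 2×0.38×√(1+1.6²) = 1.434 m
R = A/P = 0.2310/1.434 = 0.1611 m
Q = (1/n)·A·R^(2/3)·S^(1/2) = (1/0.023) × 0.2310 × 0.1611^(2/3) × 0.0023^(1/2) = 0.1426 m³/s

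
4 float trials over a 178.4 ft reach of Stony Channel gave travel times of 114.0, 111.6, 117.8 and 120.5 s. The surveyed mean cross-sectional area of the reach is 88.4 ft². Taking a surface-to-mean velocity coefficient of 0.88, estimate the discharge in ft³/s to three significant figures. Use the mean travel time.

t̄ = (114.0 + 111.6 + 117.8 + 120.5) / 4 = 115.975 s
v_surface = L / t̄ = 178.4 / 115.975 = 1.538 ft/s
v_mean = 0.88 × 1.538 = 1.354 ft/s
Q = A × v_mean = 88.4 × 1.354 = 119.7 ft³/s

120 ft³/s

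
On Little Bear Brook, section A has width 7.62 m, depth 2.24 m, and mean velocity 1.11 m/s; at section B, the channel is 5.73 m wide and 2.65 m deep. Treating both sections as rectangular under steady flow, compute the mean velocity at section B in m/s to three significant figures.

Q = A₁V₁ = (7.62×2.24) × 1.11 = 18.95 m³/s
A₂ = 5.73 × 2.65 = 15.18 m²
V₂ = Q/A₂ = 18.95/15.18 = 1.248 m/s

1.25 m/s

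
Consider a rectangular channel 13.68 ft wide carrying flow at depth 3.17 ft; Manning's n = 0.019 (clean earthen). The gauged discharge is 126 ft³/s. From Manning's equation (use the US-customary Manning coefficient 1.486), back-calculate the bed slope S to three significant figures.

A = b·y = 13.68 × 3.17 = 43.37 ft²
P = b + 2y = 13.68 + 2×3.17 = 20.02 ft
R = A/P = 43.37/20.02 = 2.166 ft
S = (Q·n / (1.486·A·R^(2/3)))² = (126×0.019 / (1.486×43.37×1.674))² = 0.0004924

0.000492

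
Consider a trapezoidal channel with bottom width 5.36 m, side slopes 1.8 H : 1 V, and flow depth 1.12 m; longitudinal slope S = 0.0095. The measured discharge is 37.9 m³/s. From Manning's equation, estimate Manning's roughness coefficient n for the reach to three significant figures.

A = (b + z·y)·y = (5.36 + 1.8×1.12)×1.12 = 8.261 m²
P = b + 2y√(1+z²) = 5.36 + 2×1.12×√(1+1.8²) = 9.972 m
R = A/P = 8.261/9.972 = 0.8284 m
n = (1/Q)·A·R^(2/3)·S^(1/2) = (1/37.9) × 8.261 × 0.8820 × 0.09747 = 0.01874

0.0187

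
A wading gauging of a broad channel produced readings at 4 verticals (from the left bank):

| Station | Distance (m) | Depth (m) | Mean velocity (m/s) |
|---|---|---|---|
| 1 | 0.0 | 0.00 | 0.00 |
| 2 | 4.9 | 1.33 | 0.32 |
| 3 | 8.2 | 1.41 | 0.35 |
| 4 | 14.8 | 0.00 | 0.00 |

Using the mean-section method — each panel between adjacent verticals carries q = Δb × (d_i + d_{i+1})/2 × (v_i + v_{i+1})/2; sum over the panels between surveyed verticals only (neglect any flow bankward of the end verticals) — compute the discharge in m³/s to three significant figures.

2.85 m³/s

Panel 1-2: Δb = 4.9 m, d̄ = (0.00+1.33)/2 = 0.665, v̄ = (0.00+0.32)/2 = 0.16 → q = 4.9×0.665×0.16 = 0.5214 m³/s
Panel 2-3: Δb = 3.3 m, d̄ = (1.33+1.41)/2 = 1.37, v̄ = (0.32+0.35)/2 = 0.335 → q = 3.3×1.37×0.335 = 1.515 m³/s
Panel 3-4: Δb = 6.6 m, d̄ = (1.41+0.00)/2 = 0.705, v̄ = (0.35+0.00)/2 = 0.175 → q = 6.6×0.705×0.175 = 0.8143 m³/s
Q = Σ q = 2.850 m³/s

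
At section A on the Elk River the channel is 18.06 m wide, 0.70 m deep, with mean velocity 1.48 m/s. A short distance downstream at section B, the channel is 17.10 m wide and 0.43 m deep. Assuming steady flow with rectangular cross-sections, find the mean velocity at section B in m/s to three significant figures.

Q = A₁V₁ = (18.06×0.70) × 1.48 = 18.71 m³/s
A₂ = 17.10 × 0.43 = 7.353 m²
V₂ = Q/A₂ = 18.71/7.353 = 2.545 m/s

2.54 m/s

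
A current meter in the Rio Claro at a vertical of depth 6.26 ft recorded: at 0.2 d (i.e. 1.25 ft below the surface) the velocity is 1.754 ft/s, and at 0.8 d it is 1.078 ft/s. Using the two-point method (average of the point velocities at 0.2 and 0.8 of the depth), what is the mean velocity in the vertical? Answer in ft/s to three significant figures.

v̄ = (1.754 + 1.078) / 2 = 1.416 ft/s

1.42 ft/s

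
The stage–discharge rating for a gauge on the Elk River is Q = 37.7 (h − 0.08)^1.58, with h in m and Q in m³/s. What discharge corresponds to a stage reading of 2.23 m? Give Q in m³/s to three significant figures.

Q = 37.7 × (2.23 − 0.08)^1.58 = 37.7 × 2.15^1.58 = 126.4 m³/s

126 m³/s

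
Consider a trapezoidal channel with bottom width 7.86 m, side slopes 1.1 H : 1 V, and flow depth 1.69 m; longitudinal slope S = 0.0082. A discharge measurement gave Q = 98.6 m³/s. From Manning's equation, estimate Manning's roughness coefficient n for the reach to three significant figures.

A = (b + z·y)·y = (7.86 + 1.1×1.69)×1.69 = 16.43 m²
P = b + 2y√(1+z²) = 7.86 + 2×1.69×√(1+1.1²) = 12.88 m
R = A/P = 16.43/12.88 = 1.275 m
n = (1/Q)·A·R^(2/3)·S^(1/2) = (1/98.6) × 16.43 × 1.176 × 0.09055 = 0.01773

0.0177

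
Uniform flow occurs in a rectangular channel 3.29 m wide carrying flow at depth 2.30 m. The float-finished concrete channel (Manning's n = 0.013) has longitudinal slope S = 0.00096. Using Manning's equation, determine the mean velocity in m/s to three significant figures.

A = b·y = 3.29 × 2.30 = 7.567 m²
P = b + 2y = 3.29 + 2×2.30 = 7.890 m
R = A/P = 7.567/7.890 = 0.9591 m
Q = (1/n)·A·R^(2/3)·S^(1/2) = (1/0.013) × 7.567 × 0.9591^(2/3) × 0.00096^(1/2) = 17.54 m³/s
V = Q/A = 17.54/7.567 = 2.318 m/s

2.32 m/s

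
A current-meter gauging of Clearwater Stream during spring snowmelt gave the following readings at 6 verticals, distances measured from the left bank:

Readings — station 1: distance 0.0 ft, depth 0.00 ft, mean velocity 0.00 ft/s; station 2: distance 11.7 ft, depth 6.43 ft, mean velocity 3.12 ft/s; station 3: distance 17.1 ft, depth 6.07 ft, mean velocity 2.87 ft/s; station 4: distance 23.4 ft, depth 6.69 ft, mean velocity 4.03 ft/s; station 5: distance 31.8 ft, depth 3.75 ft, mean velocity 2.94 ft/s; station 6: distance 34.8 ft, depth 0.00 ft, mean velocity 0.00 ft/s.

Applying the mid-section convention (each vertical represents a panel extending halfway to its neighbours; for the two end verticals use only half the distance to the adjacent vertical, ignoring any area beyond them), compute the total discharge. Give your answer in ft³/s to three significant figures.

w_2 = (17.1 − 0.0)/2 = 8.55 ft; q_2 = 3.12 × 6.43 × 8.55 = 171.5 ft³/s
w_3 = (23.4 − 11.7)/2 = 5.85 ft; q_3 = 2.87 × 6.07 × 5.85 = 101.9 ft³/s
w_4 = (31.8 − 17.1)/2 = 7.35 ft; q_4 = 4.03 × 6.69 × 7.35 = 198.2 ft³/s
w_5 = (34.8 − 23.4)/2 = 5.7 ft; q_5 = 2.94 × 3.75 × 5.7 = 62.84 ft³/s
Stations 1, 6 contribute zero (depth or velocity is 0).
Q = Σ qᵢ = 534.4 ft³/s

534 ft³/s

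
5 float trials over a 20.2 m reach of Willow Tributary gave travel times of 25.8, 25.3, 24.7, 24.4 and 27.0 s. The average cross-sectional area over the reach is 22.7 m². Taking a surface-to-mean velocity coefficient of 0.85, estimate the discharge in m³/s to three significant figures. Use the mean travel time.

15.3 m³/s

t̄ = (25.8 + 25.3 + 24.7 + 24.4 + 27.0) / 5 = 25.44 s
v_surface = L / t̄ = 20.2 / 25.44 = 0.7940 m/s
v_mean = 0.85 × 0.7940 = 0.6749 m/s
Q = A × v_mean = 22.7 × 0.6749 = 15.32 m³/s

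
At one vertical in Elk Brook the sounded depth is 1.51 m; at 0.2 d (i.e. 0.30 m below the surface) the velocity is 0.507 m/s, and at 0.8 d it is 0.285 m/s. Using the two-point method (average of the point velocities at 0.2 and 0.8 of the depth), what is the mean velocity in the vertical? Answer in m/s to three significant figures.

v̄ = (0.507 + 0.285) / 2 = 0.3960 m/s

0.396 m/s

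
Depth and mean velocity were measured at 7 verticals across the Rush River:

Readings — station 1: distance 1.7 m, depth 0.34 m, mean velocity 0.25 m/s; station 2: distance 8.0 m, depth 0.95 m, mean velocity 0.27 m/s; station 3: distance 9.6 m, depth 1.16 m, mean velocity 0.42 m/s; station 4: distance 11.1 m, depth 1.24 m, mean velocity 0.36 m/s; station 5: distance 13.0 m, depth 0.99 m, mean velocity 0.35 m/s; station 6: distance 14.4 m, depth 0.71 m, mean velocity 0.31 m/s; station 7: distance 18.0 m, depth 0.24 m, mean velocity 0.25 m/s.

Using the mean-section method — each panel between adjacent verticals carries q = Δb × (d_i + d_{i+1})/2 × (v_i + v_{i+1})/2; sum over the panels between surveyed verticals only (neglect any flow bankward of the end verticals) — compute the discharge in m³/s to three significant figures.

3.96 m³/s

Panel 1-2: Δb = 6.3 m, d̄ = (0.34+0.95)/2 = 0.645, v̄ = (0.25+0.27)/2 = 0.26 → q = 6.3×0.645×0.26 = 1.057 m³/s
Panel 2-3: Δb = 1.6 m, d̄ = (0.95+1.16)/2 = 1.055, v̄ = (0.27+0.42)/2 = 0.345 → q = 1.6×1.055×0.345 = 0.5824 m³/s
Panel 3-4: Δb = 1.5 m, d̄ = (1.16+1.24)/2 = 1.2, v̄ = (0.42+0.36)/2 = 0.39 → q = 1.5×1.2×0.39 = 0.7020 m³/s
Panel 4-5: Δb = 1.9 m, d̄ = (1.24+0.99)/2 = 1.115, v̄ = (0.36+0.35)/2 = 0.355 → q = 1.9×1.115×0.355 = 0.7521 m³/s
Panel 5-6: Δb = 1.4 m, d̄ = (0.99+0.71)/2 = 0.85, v̄ = (0.35+0.31)/2 = 0.33 → q = 1.4×0.85×0.33 = 0.3927 m³/s
Panel 6-7: Δb = 3.6 m, d̄ = (0.71+0.24)/2 = 0.475, v̄ = (0.31+0.25)/2 = 0.28 → q = 3.6×0.475×0.28 = 0.4788 m³/s
Q = Σ q = 3.964 m³/s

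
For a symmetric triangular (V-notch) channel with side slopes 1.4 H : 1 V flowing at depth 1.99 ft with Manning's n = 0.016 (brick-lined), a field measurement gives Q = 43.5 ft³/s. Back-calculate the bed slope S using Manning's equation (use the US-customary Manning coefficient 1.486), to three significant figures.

A = z·y² = 1.4×1.99² = 5.544 ft²
P = 2y√(1+z²) = 2×1.99×√(1+1.4²) = 6.847 ft
R = A/P = 5.544/6.847 = 0.8097 ft
S = (Q·n / (1.486·A·R^(2/3)))² = (43.5×0.016 / (1.486×5.544×0.8687))² = 0.009457

0.00946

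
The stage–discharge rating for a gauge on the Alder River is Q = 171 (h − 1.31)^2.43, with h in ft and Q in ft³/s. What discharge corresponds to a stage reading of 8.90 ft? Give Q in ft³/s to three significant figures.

Q = 171 × (8.90 − 1.31)^2.43 = 171 × 7.59^2.43 = 23550 ft³/s

23500 ft³/s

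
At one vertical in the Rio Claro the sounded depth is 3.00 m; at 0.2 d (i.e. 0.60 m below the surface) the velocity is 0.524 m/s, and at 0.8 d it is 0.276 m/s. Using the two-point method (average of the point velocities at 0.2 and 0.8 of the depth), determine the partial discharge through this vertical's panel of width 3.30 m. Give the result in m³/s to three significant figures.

3.96 m³/s

v̄ = (0.524 + 0.276) / 2 = 0.4000 m/s
q = v̄ × d × w = 0.4000 × 3.00 × 3.30 = 3.960 m³/s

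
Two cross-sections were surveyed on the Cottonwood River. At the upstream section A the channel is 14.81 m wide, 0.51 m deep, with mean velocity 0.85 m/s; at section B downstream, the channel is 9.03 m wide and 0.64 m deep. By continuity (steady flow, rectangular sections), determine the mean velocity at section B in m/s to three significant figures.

Q = A₁V₁ = (14.81×0.51) × 0.85 = 6.420 m³/s
A₂ = 9.03 × 0.64 = 5.779 m²
V₂ = Q/A₂ = 6.420/5.779 = 1.111 m/s

1.11 m/s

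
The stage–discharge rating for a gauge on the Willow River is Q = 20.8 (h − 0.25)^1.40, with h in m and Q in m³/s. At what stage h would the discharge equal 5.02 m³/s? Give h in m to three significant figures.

h − h₀ = (Q/C)^(1/b) = (5.02/20.8)^(1/1.40) = 0.3623 m
h = 0.25 + 0.3623 = 0.6123 m

0.612 m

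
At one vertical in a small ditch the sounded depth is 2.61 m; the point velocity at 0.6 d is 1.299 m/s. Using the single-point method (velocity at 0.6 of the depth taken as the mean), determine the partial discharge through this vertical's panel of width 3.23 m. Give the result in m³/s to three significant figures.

v̄ = v₀.₆ = 1.299 m/s
q = v̄ × d × w = 1.299 × 2.61 × 3.23 = 10.95 m³/s

11.0 m³/s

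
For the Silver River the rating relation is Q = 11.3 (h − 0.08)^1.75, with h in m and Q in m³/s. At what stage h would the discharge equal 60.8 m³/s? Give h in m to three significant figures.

2.70 m

h − h₀ = (Q/C)^(1/b) = (60.8/11.3)^(1/1.75) = 2.616 m
h = 0.08 + 2.616 = 2.696 m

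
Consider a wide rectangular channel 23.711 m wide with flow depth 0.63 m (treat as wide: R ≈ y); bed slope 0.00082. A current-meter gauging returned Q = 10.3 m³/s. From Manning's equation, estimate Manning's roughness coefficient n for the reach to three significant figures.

0.0305

A = b·y = 23.711 × 0.63 = 14.94 m²
Wide channel: R ≈ y = 0.63 m
n = (1/Q)·A·R^(2/3)·S^(1/2) = (1/10.3) × 14.94 × 0.7349 × 0.02864 = 0.03052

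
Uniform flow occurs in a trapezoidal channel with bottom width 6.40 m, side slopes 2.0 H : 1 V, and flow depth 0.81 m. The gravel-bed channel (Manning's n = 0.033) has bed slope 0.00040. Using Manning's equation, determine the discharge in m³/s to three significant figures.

A = (b + z·y)·y = (6.40 + 2.0×0.81)×0.81 = 6.496 m²
P = b + 2y√(1+z²) = 6.40 + 2×0.81×√(1+2.0²) = 10.02 m
R = A/P = 6.496/10.02 = 0.6482 m
Q = (1/n)·A·R^(2/3)·S^(1/2) = (1/0.033) × 6.496 × 0.6482^(2/3) × 0.00040^(1/2) = 2.949 m³/s

2.95 m³/s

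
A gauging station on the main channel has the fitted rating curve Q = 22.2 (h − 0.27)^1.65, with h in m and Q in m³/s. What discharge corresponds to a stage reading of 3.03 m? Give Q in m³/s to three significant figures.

119 m³/s

Q = 22.2 × (3.03 − 0.27)^1.65 = 22.2 × 2.76^1.65 = 118.5 m³/s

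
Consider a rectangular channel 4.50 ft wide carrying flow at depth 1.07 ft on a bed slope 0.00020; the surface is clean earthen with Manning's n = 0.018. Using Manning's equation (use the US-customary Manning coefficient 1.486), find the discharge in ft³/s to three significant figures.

4.54 ft³/s

A = b·y = 4.50 × 1.07 = 4.815 ft²
P = b + 2y = 4.50 + 2×1.07 = 6.640 ft
R = A/P = 4.815/6.640 = 0.7252 ft
Q = (1.486/n)·A·R^(2/3)·S^(1/2) = (1.486/0.018) × 4.815 × 0.7252^(2/3) × 0.00020^(1/2) = 4.537 ft³/s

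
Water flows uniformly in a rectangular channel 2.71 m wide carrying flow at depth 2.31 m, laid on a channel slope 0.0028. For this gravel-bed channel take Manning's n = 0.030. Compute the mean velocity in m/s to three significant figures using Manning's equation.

A = b·y = 2.71 × 2.31 = 6.260 m²
P = b + 2y = 2.71 + 2×2.31 = 7.330 m
R = A/P = 6.260/7.330 = 0.8540 m
Q = (1/n)·A·R^(2/3)·S^(1/2) = (1/0.030) × 6.260 × 0.8540^(2/3) × 0.0028^(1/2) = 9.939 m³/s
V = Q/A = 9.939/6.260 = 1.588 m/s

1.59 m/s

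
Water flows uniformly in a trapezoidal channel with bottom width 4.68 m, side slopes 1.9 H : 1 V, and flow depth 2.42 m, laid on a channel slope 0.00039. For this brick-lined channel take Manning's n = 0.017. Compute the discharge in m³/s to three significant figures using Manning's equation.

34.0 m³/s

A = (b + z·y)·y = (4.68 + 1.9×2.42)×2.42 = 22.45 m²
P = b + 2y√(1+z²) = 4.68 + 2×2.42×√(1+1.9²) = 15.07 m
R = A/P = 22.45/15.07 = 1.490 m
Q = (1/n)·A·R^(2/3)·S^(1/2) = (1/0.017) × 22.45 × 1.490^(2/3) × 0.00039^(1/2) = 34.02 m³/s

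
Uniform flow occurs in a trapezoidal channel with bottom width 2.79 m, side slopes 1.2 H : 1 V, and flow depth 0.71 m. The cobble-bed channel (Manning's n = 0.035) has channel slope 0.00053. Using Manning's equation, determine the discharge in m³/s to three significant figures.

A = (b + z·y)·y = (2.79 + 1.2×0.71)×0.71 = 2.586 m²
P = b + 2y√(1+z²) = 2.79 + 2×0.71×√(1+1.2²) = 5.008 m
R = A/P = 2.586/5.008 = 0.5163 m
Q = (1/n)·A·R^(2/3)·S^(1/2) = (1/0.035) × 2.586 × 0.5163^(2/3) × 0.00053^(1/2) = 1.095 m³/s

1.09 m³/s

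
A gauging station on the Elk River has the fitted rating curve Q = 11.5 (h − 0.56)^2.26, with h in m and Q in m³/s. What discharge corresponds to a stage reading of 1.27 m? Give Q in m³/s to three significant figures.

5.30 m³/s

Q = 11.5 × (1.27 − 0.56)^2.26 = 11.5 × 0.71^2.26 = 5.303 m³/s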